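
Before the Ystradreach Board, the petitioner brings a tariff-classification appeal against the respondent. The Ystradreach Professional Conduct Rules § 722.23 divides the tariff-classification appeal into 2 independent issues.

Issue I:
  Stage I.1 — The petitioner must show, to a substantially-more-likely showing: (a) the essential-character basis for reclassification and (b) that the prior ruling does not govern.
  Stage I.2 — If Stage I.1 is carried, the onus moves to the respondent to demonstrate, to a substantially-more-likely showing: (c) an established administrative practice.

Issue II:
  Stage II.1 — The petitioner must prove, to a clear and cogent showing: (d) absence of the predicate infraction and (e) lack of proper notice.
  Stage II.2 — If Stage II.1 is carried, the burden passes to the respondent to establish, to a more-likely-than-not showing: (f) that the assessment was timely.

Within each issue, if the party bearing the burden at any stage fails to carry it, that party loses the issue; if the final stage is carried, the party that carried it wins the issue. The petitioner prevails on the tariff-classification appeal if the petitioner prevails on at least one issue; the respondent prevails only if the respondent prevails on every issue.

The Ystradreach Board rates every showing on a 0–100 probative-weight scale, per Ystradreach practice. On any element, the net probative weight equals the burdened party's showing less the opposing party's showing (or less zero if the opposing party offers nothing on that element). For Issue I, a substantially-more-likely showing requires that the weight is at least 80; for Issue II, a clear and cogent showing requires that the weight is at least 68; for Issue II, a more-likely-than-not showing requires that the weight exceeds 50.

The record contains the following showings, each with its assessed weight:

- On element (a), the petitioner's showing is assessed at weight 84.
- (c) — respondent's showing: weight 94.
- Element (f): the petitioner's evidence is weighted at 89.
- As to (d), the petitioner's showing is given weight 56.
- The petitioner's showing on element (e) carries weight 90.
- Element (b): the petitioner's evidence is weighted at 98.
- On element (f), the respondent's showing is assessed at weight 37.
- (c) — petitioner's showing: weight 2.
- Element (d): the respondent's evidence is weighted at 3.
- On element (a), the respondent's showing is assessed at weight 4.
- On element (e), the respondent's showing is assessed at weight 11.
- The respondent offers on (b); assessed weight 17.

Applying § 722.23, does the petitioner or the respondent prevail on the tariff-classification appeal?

— Issue I —
Stage I.1 (petitioner, a substantially-more-likely showing, weight is at least 80): (a) net 84−4=80 ≥ 80 — meets; (b) net 98−17=81 ≥ 80 — meets.
  The petitioner carries Stage I.1; the respondent now bears the burden.
Stage I.2 (respondent, a substantially-more-likely showing, weight is at least 80): (c) net 94−2=92 ≥ 80 — meets.
  The respondent carries the last stage.
With every stage satisfied, the respondent prevails on this issue.
— Issue II —
Stage II.1 (petitioner, a clear and cogent showing, weight is at least 68): (d) net 56−3=53 < 68 — fails; (e) net 90−11=79 ≥ 68 — meets.
  Stage II.1 not carried; the petitioner fails its burden.
The analysis ends at Stage II.1; the respondent prevails on this issue.
Per-issue: Issue I → respondent; Issue II → respondent. The petitioner must prevail on at least one issue; overall, the respondent prevails.

respondent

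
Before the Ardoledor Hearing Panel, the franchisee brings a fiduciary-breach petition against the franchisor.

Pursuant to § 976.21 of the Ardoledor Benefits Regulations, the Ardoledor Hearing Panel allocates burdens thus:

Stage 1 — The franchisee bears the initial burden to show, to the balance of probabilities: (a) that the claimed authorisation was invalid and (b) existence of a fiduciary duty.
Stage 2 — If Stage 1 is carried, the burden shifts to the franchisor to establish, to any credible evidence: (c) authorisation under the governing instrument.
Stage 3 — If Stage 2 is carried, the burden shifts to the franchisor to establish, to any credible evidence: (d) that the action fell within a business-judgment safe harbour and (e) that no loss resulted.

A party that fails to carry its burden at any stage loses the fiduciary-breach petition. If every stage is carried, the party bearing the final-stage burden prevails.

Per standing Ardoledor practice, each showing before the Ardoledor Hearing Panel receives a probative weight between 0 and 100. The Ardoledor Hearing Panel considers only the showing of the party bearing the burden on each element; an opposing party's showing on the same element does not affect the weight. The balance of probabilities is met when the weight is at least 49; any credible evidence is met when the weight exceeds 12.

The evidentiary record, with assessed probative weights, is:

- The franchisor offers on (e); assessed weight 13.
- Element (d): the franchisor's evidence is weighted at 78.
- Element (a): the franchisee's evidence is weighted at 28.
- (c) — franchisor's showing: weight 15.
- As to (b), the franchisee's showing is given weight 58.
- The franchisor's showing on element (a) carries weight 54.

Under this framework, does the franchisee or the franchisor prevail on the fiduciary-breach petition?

franchisor

Stage 1 (franchisee, the balance of probabilities, weight is at least 49): (a) 28 (franchisor's 54 disregarded) < 49 — fails; (b) 58 ≥ 49 — meets.
  Not every element is met, so the franchisee fails to carry Stage 1.
The analysis ends at Stage 1; the franchisor prevails.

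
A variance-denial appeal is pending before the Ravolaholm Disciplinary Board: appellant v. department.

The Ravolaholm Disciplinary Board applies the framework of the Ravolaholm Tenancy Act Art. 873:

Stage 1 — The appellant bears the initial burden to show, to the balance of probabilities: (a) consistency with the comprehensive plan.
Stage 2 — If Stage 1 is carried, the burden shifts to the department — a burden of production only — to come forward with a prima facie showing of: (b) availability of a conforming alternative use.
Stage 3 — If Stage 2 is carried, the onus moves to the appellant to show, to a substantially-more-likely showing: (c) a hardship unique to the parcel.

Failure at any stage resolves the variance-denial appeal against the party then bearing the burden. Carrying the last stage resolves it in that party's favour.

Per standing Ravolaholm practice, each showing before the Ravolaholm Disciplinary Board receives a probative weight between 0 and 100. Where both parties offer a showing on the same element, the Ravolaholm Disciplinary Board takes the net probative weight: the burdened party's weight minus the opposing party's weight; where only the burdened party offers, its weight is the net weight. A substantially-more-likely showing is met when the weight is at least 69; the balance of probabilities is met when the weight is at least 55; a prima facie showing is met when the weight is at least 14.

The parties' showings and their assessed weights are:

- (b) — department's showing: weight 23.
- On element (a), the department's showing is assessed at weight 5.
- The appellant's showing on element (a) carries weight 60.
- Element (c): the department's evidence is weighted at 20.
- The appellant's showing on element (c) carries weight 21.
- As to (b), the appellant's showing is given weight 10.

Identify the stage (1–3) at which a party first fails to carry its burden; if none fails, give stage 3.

Stage 1 — burden on appellant; standard: the balance of probabilities (weight is at least 55).
    (a): 60 − 5 = 55 ≥ 55 [met]
  Stage 1 is satisfied; the onus moves to the department.
Stage 2 — burden on department; standard: a prima facie showing (weight is at least 14).
    (b): 23 − 10 = 13 < 14 [not met]
  Not every element is met, so the department fails to carry Stage 2.
The appellant prevails.

stage 2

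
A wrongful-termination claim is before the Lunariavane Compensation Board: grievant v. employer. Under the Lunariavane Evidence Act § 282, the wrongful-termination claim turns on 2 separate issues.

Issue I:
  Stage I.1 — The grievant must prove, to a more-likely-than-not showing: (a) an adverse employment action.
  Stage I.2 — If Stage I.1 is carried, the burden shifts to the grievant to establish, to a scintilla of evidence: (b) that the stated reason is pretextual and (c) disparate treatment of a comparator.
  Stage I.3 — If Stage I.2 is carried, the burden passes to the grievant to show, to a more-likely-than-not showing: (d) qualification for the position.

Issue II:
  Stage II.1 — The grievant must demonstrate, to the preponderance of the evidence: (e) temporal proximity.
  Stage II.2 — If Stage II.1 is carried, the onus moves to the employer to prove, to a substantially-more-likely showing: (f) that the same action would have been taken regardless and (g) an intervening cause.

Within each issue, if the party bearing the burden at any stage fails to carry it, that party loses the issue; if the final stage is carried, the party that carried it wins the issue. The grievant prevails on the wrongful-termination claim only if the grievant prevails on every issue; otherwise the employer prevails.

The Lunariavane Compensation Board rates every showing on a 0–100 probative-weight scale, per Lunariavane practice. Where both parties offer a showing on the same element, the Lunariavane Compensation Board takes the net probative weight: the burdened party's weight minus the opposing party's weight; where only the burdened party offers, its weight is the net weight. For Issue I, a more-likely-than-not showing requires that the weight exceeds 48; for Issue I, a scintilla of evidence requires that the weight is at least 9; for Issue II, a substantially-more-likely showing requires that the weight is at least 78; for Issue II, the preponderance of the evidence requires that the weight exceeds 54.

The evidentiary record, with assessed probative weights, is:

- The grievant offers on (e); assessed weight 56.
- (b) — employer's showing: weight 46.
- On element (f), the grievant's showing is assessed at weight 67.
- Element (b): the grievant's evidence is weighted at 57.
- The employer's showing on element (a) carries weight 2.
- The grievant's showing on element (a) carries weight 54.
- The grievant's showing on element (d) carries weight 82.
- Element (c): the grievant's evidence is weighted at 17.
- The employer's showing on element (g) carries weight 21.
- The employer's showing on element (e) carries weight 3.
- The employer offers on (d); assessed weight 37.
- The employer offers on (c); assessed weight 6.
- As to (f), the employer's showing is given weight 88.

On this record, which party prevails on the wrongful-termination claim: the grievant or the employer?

— Issue I —
Stage I.1 (grievant, a more-likely-than-not showing, weight exceeds 48): (a) net 54−2=52 > 48 — meets.
  Stage I.1 is satisfied; the grievant continues to bear the burden.
Stage I.2 (grievant, a scintilla of evidence, weight is at least 9): (b) net 57−46=11 ≥ 9 — meets; (c) net 17−6=11 ≥ 9 — meets.
  Stage I.2 is satisfied; the grievant continues to bear the burden.
Stage I.3 (grievant, a more-likely-than-not showing, weight exceeds 48): (d) net 82−37=45 ≤ 48 — fails.
  The grievant does not carry Stage I.3.
The analysis ends at Stage I.3; the employer prevails on this issue.
— Issue II —
At Stage II.1 the grievant must meet the preponderance of the evidence (weight exceeds 54): on (e) the weight is 56 less the opposing 3 gives net 53, which does not exceed 54, so (e) does not meet the standard.
  Stage II.1 not carried; the grievant fails its burden.
So the employer prevails on this issue.
Per-issue: Issue I → employer; Issue II → employer. The grievant must prevail on every issue; overall, the employer prevails.

employer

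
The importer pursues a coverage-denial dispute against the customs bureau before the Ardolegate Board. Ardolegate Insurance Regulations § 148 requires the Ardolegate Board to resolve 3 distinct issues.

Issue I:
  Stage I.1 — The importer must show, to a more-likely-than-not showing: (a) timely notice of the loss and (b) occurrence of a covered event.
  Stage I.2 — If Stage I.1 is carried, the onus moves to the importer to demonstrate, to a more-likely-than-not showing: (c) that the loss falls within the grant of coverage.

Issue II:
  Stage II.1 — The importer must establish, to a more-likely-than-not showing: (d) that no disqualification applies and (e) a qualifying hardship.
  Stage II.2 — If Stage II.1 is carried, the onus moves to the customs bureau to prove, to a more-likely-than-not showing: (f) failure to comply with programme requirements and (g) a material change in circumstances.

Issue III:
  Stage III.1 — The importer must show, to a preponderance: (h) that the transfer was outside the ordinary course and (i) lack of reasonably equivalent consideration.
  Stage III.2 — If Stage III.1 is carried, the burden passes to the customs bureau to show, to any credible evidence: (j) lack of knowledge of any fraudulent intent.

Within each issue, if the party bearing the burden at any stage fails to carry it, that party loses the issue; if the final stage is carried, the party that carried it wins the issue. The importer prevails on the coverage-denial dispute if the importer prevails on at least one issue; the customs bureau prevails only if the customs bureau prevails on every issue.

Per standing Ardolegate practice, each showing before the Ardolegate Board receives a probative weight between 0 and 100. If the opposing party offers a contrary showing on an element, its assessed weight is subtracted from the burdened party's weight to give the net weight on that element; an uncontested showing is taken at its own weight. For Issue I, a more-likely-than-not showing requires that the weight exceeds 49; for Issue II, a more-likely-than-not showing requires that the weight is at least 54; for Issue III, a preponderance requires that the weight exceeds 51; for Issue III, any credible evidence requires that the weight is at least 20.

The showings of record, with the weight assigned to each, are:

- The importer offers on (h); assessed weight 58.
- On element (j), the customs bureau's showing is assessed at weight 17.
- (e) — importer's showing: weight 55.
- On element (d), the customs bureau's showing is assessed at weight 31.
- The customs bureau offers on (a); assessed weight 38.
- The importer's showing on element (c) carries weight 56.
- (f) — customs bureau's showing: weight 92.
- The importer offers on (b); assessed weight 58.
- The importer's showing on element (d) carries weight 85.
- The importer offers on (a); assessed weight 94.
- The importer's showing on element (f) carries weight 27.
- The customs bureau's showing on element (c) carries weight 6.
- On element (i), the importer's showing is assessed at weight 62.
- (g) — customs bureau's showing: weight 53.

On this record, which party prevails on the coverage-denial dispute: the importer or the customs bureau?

— Issue I —
Stage I.1 (importer, a more-likely-than-not showing, weight exceeds 49): (a) net 94−38=56 > 49 — meets; (b) 58 > 49 — meets.
  All elements met. The importer retains the burden for Stage I.2.
Stage I.2 (importer, a more-likely-than-not showing, weight exceeds 49): (c) net 56−6=50 > 49 — meets.
  The importer carries the last stage.
All stages carried — the importer prevails on this issue.
— Issue II —
Stage II.1 — burden on importer; standard: a more-likely-than-not showing (weight is at least 54).
    (d): 85 − 31 = 54 ≥ 54 [met]
    (e): 55 ≥ 54 [met]
  The importer carries Stage II.1; the customs bureau now bears the burden.
Stage II.2 — burden on customs bureau; standard: a more-likely-than-not showing (weight is at least 54).
    (f): 92 − 27 = 65 ≥ 54 [met]
    (g): 53 < 54 [not met]
  Stage II.2 not carried; the customs bureau fails its burden.
The analysis ends at Stage II.2; the importer prevails on this issue.
— Issue III —
Stage III.1 — burden on importer; standard: a preponderance (weight exceeds 51).
    (h): 58 > 51 [met]
    (i): 62 > 51 [met]
  Stage III.1 is satisfied; the onus moves to the customs bureau.
Stage III.2 — burden on customs bureau; standard: any credible evidence (weight is at least 20).
    (j): 17 < 20 [not met]
  The customs bureau does not carry Stage III.2.
The analysis ends at Stage III.2; the importer prevails on this issue.
Per-issue: Issue I → importer; Issue II → importer; Issue III → importer. The importer must prevail on at least one issue; overall, the importer prevails.

importer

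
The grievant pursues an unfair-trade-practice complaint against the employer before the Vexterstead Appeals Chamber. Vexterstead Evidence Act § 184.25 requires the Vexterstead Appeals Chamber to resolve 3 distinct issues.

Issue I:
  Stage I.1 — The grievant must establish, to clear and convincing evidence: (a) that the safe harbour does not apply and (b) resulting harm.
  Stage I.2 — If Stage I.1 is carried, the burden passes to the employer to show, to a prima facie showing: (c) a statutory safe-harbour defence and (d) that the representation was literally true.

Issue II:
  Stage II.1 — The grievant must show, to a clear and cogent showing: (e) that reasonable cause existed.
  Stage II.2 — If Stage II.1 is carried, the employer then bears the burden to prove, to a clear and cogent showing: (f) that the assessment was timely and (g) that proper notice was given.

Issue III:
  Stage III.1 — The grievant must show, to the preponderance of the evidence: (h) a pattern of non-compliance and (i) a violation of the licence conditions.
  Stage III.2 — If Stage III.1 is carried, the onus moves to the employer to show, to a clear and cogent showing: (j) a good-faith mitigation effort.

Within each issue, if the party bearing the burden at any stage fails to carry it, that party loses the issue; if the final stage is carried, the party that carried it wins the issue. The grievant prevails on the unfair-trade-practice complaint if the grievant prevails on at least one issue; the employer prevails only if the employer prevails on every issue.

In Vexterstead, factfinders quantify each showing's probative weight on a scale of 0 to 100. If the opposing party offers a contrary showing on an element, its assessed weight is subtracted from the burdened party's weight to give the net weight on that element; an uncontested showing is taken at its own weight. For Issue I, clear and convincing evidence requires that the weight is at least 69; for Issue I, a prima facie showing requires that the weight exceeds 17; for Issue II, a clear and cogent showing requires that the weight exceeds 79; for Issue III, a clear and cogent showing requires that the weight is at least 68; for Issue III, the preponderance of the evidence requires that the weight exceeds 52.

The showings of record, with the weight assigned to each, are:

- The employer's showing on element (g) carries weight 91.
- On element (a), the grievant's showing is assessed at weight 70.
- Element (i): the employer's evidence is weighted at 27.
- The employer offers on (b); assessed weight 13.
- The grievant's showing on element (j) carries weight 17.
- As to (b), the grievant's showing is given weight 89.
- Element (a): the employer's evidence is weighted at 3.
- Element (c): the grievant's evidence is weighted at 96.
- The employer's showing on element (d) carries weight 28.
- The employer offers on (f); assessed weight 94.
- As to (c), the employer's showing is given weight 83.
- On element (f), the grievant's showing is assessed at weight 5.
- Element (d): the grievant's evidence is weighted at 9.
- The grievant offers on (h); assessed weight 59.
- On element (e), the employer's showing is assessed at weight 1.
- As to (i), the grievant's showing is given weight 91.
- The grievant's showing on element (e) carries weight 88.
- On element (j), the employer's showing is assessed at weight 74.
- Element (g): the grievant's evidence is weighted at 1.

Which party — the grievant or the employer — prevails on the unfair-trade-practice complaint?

grievant

— Issue I —
At Stage I.1 the grievant must meet clear and convincing evidence (weight is at least 69): on (a) the weight is 70 less the opposing 3 gives net 67, which does not reach 69, so (a) does not meet the standard; on (b) the weight is 89 less the opposing 13 gives net 76, which does reach 69, so (b) meets the standard.
  Stage I.1 not carried; the grievant fails its burden.
So the employer prevails on this issue.
— Issue II —
Stage II.1 (grievant, a clear and cogent showing, weight exceeds 79): (e) net 88−1=87 > 79 — meets.
  Stage II.1 is satisfied; the onus moves to the employer.
Stage II.2 (employer, a clear and cogent showing, weight exceeds 79): (f) net 94−5=89 > 79 — meets; (g) net 91−1=90 > 79 — meets.
  All elements met at the final stage.
All stages carried — the employer prevails on this issue.
— Issue III —
Stage III.1 (grievant, the preponderance of the evidence, weight exceeds 52): (h) 59 > 52 — meets; (i) net 91−27=64 > 52 — meets.
  Stage III.1 is satisfied; the onus moves to the employer.
Stage III.2 (employer, a clear and cogent showing, weight is at least 68): (j) net 74−17=57 < 68 — fails.
  The employer does not carry Stage III.2.
So the grievant prevails on this issue.
Per-issue: Issue I → employer; Issue II → employer; Issue III → grievant. The grievant must prevail on at least one issue; overall, the grievant prevails.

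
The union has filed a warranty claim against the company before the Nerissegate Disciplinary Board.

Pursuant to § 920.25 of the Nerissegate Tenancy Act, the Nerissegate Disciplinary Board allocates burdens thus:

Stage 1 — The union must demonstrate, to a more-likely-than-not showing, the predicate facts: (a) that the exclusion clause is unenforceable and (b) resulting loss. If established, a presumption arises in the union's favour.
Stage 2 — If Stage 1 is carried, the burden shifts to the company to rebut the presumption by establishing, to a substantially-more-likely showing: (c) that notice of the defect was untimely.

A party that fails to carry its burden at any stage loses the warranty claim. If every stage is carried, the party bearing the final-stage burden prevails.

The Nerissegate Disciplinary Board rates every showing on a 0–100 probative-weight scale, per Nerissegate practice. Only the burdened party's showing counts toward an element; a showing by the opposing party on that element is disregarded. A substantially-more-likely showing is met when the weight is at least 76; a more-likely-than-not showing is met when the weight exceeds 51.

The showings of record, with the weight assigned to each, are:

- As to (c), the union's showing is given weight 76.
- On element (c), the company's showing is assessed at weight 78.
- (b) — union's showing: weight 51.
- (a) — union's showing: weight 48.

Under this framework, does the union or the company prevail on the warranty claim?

company

Stage 1 — burden on union; standard: a more-likely-than-not showing (weight exceeds 51).
    (a): 48 ≤ 51 [not met]
    (b): 51 ≤ 51 [not met]
  Stage 1 not carried; the union fails its burden.
The analysis ends at Stage 1; the company prevails.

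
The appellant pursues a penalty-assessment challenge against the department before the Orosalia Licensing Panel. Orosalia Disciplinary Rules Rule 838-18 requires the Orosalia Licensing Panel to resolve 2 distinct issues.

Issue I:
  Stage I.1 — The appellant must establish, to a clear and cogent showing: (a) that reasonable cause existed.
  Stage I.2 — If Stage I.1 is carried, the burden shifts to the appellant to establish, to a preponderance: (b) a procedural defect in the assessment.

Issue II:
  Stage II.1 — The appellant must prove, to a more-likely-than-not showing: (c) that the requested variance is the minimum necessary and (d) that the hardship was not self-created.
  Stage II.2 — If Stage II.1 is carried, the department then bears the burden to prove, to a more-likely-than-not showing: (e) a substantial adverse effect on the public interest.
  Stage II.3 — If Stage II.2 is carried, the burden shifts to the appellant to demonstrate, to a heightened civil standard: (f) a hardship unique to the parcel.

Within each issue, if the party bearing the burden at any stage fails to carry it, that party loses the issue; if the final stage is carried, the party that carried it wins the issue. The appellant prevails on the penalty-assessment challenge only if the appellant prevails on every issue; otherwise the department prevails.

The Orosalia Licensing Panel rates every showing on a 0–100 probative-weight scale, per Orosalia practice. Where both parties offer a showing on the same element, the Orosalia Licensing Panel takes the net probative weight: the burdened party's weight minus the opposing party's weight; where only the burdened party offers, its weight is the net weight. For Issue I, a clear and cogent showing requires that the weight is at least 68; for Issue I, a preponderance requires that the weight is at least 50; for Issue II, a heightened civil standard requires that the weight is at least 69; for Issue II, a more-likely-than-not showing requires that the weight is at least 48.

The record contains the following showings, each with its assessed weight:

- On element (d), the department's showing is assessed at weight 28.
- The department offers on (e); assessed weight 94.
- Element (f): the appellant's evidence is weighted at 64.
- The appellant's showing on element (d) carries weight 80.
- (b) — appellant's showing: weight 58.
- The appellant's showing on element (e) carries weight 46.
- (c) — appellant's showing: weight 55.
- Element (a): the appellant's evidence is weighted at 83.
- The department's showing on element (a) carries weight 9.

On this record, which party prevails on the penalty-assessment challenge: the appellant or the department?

department

— Issue I —
Stage I.1 — burden on appellant; standard: a clear and cogent showing (weight is at least 68).
    (a): 83 − 9 = 74 ≥ 68 [met]
  All elements met. The appellant retains the burden for Stage I.2.
Stage I.2 — burden on appellant; standard: a preponderance (weight is at least 50).
    (b): 58 ≥ 50 [met]
  All elements met at the final stage.
With every stage satisfied, the appellant prevails on this issue.
— Issue II —
Stage II.1 — burden on appellant; standard: a more-likely-than-not showing (weight is at least 48).
    (c): 55 ≥ 48 [met]
    (d): 80 − 28 = 52 ≥ 48 [met]
  All elements met. The burden passes to the department.
Stage II.2 — burden on department; standard: a more-likely-than-not showing (weight is at least 48).
    (e): 94 − 46 = 48 ≥ 48 [met]
  All elements met. The burden passes to the appellant.
Stage II.3 — burden on appellant; standard: a heightened civil standard (weight is at least 69).
    (f): 64 < 69 [not met]
  The appellant does not carry Stage II.3.
So the department prevails on this issue.
Per-issue: Issue I → appellant; Issue II → department. The appellant must prevail on every issue; overall, the department prevails.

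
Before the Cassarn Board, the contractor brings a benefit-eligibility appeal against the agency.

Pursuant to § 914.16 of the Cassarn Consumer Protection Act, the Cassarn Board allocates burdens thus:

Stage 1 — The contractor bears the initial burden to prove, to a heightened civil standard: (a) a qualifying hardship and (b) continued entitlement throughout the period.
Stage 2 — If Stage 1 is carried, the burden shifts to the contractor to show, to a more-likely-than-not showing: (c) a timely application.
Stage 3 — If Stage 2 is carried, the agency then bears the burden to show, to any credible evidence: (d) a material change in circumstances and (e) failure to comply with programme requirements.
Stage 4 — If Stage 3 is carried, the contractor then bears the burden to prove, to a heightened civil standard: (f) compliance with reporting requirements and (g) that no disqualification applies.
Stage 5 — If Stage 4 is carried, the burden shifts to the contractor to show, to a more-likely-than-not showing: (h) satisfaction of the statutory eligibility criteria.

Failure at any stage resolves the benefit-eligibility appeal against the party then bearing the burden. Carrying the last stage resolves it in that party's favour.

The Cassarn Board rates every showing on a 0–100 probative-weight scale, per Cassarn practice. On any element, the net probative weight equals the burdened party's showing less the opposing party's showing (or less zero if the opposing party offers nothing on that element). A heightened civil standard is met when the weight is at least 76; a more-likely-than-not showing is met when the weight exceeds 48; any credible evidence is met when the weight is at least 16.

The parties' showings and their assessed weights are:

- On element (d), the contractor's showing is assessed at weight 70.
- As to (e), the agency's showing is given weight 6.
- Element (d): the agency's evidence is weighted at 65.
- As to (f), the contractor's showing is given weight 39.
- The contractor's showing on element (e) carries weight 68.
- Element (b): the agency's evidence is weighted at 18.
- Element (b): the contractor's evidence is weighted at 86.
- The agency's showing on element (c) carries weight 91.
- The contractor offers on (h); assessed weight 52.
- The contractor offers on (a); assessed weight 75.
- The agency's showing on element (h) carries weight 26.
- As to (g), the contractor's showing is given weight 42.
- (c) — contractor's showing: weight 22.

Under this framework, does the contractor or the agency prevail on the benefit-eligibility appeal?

agency

Stage 1 (contractor, a heightened civil standard, weight is at least 76): (a) 75 < 76 — fails; (b) net 86−18=68 < 76 — fails.
  Stage 1 not carried; the contractor fails its burden.
The analysis ends at Stage 1; the agency prevails.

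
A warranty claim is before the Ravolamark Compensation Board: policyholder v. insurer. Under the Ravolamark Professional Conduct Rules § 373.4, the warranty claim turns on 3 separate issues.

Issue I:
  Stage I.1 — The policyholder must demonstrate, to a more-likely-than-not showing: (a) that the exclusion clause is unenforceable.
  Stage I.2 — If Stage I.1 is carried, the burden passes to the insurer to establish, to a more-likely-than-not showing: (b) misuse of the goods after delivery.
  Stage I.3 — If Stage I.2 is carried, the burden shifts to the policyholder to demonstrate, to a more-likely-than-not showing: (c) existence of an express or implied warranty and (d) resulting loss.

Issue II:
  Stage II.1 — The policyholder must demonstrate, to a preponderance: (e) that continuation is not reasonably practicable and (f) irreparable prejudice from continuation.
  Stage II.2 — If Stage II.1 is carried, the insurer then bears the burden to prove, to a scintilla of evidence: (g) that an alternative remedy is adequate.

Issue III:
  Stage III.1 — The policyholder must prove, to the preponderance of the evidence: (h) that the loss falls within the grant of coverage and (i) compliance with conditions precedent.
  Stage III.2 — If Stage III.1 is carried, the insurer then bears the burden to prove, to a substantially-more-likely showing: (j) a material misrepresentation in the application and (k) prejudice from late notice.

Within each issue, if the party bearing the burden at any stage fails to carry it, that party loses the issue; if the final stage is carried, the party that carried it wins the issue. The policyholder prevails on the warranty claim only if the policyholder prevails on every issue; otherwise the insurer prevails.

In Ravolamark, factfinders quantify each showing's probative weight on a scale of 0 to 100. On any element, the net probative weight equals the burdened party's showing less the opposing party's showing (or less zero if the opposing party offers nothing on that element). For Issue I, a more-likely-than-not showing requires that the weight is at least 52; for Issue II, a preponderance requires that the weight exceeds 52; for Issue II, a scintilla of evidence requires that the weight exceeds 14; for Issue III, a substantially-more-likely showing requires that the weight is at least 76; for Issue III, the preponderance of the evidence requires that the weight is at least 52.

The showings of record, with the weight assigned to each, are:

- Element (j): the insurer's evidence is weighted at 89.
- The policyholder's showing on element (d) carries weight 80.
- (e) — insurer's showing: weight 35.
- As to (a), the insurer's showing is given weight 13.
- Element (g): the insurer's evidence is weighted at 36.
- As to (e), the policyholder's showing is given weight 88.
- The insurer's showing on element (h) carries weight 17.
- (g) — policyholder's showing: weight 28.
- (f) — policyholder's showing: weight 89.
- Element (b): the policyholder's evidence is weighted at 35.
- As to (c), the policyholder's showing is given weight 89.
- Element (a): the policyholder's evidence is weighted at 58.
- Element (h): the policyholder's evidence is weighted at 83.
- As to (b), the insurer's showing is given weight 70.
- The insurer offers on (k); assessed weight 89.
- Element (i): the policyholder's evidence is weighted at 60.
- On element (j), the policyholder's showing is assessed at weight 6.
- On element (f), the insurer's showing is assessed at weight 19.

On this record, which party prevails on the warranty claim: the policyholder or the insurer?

— Issue I —
Stage I.1 — burden on policyholder; standard: a more-likely-than-not showing (weight is at least 52).
    (a): 58 − 13 = 45 < 52 [not met]
  Not every element is met, so the policyholder fails to carry Stage I.1.
So the insurer prevails on this issue.
— Issue II —
At Stage II.1 the policyholder must meet a preponderance (weight exceeds 52): on (e) the weight is 88 less the opposing 35 gives net 53, which does exceed 52, so (e) meets the standard; on (f) the weight is 89 less the opposing 19 gives net 70, > 52, so (f) meets the standard.
  The policyholder carries Stage II.1; the insurer now bears the burden.
At Stage II.2 the insurer must meet a scintilla of evidence (weight exceeds 14): on (g) the weight is 36 less the opposing 28 gives net 8, ≤ 14, so (g) does not meet the standard.
  Not every element is met, so the insurer fails to carry Stage II.2.
So the policyholder prevails on this issue.
— Issue III —
Stage III.1 (policyholder, the preponderance of the evidence, weight is at least 52): (h) net 83−17=66 ≥ 52 — meets; (i) 60 ≥ 52 — meets.
  Stage III.1 is satisfied; the onus moves to the insurer.
Stage III.2 (insurer, a substantially-more-likely showing, weight is at least 76): (j) net 89−6=83 ≥ 76 — meets; (k) 89 ≥ 76 — meets.
  All elements met at the final stage.
With every stage satisfied, the insurer prevails on this issue.
Per-issue: Issue I → insurer; Issue II → policyholder; Issue III → insurer. The policyholder must prevail on every issue; overall, the insurer prevails.

insurer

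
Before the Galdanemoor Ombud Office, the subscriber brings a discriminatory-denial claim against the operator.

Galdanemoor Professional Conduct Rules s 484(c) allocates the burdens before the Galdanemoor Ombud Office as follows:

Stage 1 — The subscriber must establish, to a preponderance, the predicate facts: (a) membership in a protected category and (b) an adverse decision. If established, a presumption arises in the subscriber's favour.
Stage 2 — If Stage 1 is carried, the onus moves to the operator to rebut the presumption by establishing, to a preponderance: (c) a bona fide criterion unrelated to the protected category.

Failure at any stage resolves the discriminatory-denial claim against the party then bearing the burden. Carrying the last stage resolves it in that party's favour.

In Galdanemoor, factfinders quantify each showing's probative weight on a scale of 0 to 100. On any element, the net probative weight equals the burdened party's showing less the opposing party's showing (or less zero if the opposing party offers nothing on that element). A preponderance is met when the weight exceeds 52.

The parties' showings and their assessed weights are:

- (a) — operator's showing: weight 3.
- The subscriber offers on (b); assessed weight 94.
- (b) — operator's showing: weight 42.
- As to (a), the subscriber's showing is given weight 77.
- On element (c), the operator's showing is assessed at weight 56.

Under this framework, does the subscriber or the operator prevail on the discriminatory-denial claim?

operator

Stage 1 (subscriber, a preponderance, weight exceeds 52): (a) net 77−3=74 > 52 — meets; (b) net 94−42=52 ≤ 52 — fails.
  Stage 1 not carried; the subscriber fails its burden.
So the operator prevails.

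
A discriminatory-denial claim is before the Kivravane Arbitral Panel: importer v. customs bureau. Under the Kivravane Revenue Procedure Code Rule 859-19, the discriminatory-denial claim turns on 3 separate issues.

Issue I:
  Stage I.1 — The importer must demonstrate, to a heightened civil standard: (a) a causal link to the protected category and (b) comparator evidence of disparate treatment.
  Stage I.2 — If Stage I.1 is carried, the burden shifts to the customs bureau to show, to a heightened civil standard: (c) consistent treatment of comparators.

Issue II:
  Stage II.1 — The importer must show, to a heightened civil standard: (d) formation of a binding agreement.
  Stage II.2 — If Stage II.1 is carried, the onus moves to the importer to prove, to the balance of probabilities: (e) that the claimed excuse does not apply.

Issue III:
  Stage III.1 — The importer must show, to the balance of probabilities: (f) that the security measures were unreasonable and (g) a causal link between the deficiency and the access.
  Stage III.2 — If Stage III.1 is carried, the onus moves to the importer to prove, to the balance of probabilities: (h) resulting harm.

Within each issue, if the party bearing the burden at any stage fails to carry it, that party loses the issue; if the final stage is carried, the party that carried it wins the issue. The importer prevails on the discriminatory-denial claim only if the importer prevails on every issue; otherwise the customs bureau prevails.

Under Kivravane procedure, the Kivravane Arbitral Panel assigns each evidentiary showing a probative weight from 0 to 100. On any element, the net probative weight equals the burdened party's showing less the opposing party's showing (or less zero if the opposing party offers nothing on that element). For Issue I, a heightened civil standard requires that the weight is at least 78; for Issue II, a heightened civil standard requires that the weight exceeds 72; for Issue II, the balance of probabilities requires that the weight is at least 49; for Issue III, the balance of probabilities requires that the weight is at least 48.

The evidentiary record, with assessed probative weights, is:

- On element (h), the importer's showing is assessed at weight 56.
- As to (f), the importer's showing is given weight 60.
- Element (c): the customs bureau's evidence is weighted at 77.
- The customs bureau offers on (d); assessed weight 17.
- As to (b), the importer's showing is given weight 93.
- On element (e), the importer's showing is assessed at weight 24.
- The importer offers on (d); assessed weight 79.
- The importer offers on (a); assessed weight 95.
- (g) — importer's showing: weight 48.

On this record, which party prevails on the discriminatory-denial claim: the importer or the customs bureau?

customs bureau

— Issue I —
Stage I.1 (importer, a heightened civil standard, weight is at least 78): (a) 95 ≥ 78 — meets; (b) 93 ≥ 78 — meets.
  Stage I.1 carried; the burden shifts to the customs bureau.
Stage I.2 (customs bureau, a heightened civil standard, weight is at least 78): (c) 77 < 78 — fails.
  Stage I.2 not carried; the customs bureau fails its burden.
The importer prevails on this issue.
— Issue II —
Stage II.1 (importer, a heightened civil standard, weight exceeds 72): (d) net 79−17=62 ≤ 72 — fails.
  Stage II.1 not carried; the importer fails its burden.
The customs bureau prevails on this issue.
— Issue III —
At Stage III.1 the importer must meet the balance of probabilities (weight is at least 48): on (f) the weight is 60, which does reach 48, so (f) meets the standard; on (g) the weight is 48, ≥ 48, so (g) meets the standard.
  Stage III.1 carried; the burden remains with the importer.
At Stage III.2 the importer must meet the balance of probabilities (weight is at least 48): on (h) the weight is 56, ≥ 48, so (h) meets the standard.
  Stage III.2 carried; the final stage is satisfied.
With every stage satisfied, the importer prevails on this issue.
Per-issue: Issue I → importer; Issue II → customs bureau; Issue III → importer. The importer must prevail on every issue; overall, the customs bureau prevails.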